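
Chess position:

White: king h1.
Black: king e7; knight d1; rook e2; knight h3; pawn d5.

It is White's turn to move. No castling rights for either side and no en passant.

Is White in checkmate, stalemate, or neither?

stalemate

White to move; white king on h1.
In check: no.
King squares — g1: attacked by Nh3; g2: attacked by Re2; h2: attacked by Re2.
Legal moves for White: none.
Not in check and no legal moves → stalemate.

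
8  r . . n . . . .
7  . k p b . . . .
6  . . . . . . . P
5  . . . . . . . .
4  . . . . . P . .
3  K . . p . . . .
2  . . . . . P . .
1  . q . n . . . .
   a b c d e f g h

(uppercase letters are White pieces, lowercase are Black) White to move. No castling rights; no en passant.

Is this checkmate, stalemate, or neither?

White to move; white king on a3.
In check: yes, from the black rook on a8.
King squares — a2: attacked by Qb1; b2: attacked by Qb1; b3: attacked by Qb1; a4: attacked by Bd7; b4: attacked by Qb1.
Legal moves for White: none.
In check with no legal moves → checkmate.

checkmate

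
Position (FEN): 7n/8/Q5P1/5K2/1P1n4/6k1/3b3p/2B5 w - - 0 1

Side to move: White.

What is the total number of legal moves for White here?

3

White to move; king on f5.
In check: yes, from the black knight on d4.
Legal moves: Kf6, Ke5, Ke4.
Count: 3.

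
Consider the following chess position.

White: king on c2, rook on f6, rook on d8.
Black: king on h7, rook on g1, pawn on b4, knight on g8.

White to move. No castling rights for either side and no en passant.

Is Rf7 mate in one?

no

After Rf7: black king on h7; in check: yes, from the white rook on f7.
Black has 4 legal replies: Kh8, Kh6, Kg6, Rg7.
In check but a legal move exists → not checkmate.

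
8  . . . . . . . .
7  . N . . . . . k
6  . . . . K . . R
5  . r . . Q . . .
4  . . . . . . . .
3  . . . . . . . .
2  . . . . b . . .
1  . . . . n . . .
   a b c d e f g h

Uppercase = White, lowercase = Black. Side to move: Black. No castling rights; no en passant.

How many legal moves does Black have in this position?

Black to move; king on h7.
In check: yes, from the white rook on h6.
Legal moves: Kg8, Kxh6.
Count: 2.

2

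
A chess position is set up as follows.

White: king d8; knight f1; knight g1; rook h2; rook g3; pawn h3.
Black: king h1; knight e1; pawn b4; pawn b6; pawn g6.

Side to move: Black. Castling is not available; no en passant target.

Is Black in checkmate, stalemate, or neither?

Black to move; black king on h1.
In check: yes, from the white rook on h2.
King squares — g1: attacked by Rg3; g2: attacked by Rh2; h2: attacked by Nf1.
Legal moves for Black: none.
In check with no legal moves → checkmate.

checkmate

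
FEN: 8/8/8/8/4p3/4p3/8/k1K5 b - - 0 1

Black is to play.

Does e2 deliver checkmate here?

After e2: white king on c1; in check: no.
White is not in check, so this cannot be checkmate.

no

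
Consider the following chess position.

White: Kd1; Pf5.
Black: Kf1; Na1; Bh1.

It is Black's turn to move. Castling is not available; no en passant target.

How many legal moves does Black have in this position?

Black to move; king on f1.
In check: no.
Legal moves: Ba8, Bb7, Bc6, Bd5, Be4, Bf3+, Bg2, Kg2, Kf2, Kg1, Nb3, Nc2.
Count: 12.

12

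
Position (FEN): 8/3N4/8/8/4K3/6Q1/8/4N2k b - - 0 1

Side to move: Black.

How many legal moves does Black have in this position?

0

Black to move; king on h1.
In check: no.
Legal moves: none.
Count: 0.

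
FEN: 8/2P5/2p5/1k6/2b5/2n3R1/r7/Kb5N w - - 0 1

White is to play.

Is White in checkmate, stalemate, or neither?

White to move; white king on a1.
In check: yes, from the black rook on a2.
King squares — b1: attacked by Nc3; a2: attacked by Bb1; b2: attacked by Ra2.
Legal moves for White: none.
In check with no legal moves → checkmate.

checkmate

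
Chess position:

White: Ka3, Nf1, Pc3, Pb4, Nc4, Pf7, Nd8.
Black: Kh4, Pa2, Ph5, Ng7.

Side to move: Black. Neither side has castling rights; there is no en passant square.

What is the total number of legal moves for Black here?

10

Black to move; king on h4.
In check: no.
Legal moves: Ne8, Ne6, Nf5, Kg5, Kg4, Kh3, a1=Q+, a1=R+, a1=B, a1=N.
Count: 10.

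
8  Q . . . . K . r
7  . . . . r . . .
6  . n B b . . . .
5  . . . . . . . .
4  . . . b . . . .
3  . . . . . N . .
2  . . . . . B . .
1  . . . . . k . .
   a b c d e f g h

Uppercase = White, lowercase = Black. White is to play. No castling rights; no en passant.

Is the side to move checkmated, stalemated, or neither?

White to move; white king on f8.
In check: yes, from the black rook on h8.
King squares — e7: attacked by Bd6; f7: attacked by Re7; g7: attacked by Bd4; e8: attacked by Re7; g8: attacked by Rh8.
Legal moves for White: none.
In check with no legal moves → checkmate.

checkmate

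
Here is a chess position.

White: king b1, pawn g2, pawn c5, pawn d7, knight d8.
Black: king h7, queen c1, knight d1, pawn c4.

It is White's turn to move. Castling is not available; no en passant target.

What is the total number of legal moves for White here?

2

White to move; king on b1.
In check: yes, from the black queen on c1.
Legal moves: Ka2, Kxc1.
Count: 2.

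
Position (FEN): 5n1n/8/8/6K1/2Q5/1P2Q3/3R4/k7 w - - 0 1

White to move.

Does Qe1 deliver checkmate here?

yes

After Qe1: black king on a1; in check: yes, from the white queen on e1.
King squares — b1: attacked by Qe1; a2: attacked by Rd2; b2: attacked by Rd2.
Black has no legal moves → checkmate.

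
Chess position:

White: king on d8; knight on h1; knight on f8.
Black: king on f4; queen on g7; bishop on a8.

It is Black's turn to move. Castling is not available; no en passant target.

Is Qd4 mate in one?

After Qd4: white king on d8; in check: yes, from the black queen on d4.
White has 5 legal replies: Ke8, Kc8, Ke7, Kc7, Nd7.
In check but a legal move exists → not checkmate.

no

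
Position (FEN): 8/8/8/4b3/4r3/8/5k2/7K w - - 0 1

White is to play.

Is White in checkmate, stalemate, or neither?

White to move; white king on h1.
In check: no.
King squares — g1: attacked by Kf2; g2: attacked by Kf2; h2: attacked by Be5.
Legal moves for White: none.
Not in check and no legal moves → stalemate.

stalemate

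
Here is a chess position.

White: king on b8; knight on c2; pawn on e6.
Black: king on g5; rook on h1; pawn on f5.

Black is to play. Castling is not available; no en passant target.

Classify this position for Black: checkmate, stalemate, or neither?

Black to move; black king on g5.
In check: no.
Legal moves for Black include: Kh6, Kg6, Kf6, Kh5, Kh4, Kg4, Kf4, Rh8+, Rh7, Rh6, Rh5, Rh4, Rh3, Rh2, Rg1, Rf1, Re1, Rd1, ... (list truncated; more exist).
Black has legal moves and is not in check → neither.

neither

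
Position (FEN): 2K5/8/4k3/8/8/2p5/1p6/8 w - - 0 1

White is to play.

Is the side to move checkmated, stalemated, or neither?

neither

White to move; white king on c8.
In check: no.
Legal moves for White: Kd8, Kb8, Kc7, Kb7.
White has 4 legal moves and is not in check → neither.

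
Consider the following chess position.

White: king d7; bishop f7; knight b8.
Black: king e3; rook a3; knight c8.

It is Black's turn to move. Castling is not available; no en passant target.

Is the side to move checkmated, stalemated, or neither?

Black to move; black king on e3.
In check: no.
Legal moves for Black include: Ne7, Na7, Nd6, Nb6+, Kf4, Ke4, Kd4, Kf3, Kd3, Kf2, Ke2, Kd2, Ra8, Ra7+, Ra6, Ra5, Ra4, Rd3+, ... (list truncated; more exist).
Black has legal moves and is not in check → neither.

neither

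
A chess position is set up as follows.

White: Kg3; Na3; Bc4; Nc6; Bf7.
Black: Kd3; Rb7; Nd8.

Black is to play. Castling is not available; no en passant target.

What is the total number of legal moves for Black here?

Black to move; king on d3.
In check: yes, from the white bishop on c4.
Legal moves: Ke4, Ke3, Kc3, Kd2.
Count: 4.

4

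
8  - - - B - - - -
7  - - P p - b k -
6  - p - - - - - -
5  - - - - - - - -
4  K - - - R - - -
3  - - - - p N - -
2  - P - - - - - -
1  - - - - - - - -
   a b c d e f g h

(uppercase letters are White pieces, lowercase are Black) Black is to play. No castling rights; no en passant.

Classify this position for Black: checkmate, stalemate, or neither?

neither

Black to move; black king on g7.
In check: no.
Legal moves for Black include: Kh8, Kg8, Kf8, Kh7, Kh6, Kg6, Bg8, Be8, Bg6, Be6, Bh5, Bd5, Bc4, Bb3+, Ba2, d6, b5+, e2, ... (list truncated; more exist).
Black has legal moves and is not in check → neither.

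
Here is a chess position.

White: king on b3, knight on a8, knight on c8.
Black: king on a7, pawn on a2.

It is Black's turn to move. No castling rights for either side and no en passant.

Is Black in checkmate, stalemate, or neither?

Black to move; black king on a7.
In check: yes, from the white knight on c8.
King squares — a6: available; b6: attacked by Na8; b7: available; a8: available; b8: available.
Legal moves for Black: Kb8, Kxa8, Kb7, Ka6.
Black is in check but has 4 legal moves → neither.

neither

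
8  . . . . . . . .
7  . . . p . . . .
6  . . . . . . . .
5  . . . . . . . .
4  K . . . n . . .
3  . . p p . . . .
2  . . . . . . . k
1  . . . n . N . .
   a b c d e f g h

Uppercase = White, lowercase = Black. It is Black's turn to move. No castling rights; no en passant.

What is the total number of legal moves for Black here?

Black to move; king on h2.
In check: yes, from the white knight on f1.
Legal moves: Kh3, Kg2, Kh1, Kg1.
Count: 4.

4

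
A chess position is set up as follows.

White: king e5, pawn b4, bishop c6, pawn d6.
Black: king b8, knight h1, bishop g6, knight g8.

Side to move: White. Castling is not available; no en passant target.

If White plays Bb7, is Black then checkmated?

no

After Bb7: black king on b8; in check: no.
Black is not in check, so this cannot be checkmate.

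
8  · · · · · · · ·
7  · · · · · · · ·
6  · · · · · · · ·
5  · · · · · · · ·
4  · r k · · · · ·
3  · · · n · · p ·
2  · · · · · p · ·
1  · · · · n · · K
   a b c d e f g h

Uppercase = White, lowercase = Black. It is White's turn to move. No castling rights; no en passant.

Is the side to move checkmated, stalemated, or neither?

stalemate

White to move; white king on h1.
In check: no.
King squares — g1: attacked by Pf2; g2: attacked by Ne1; h2: attacked by Pg3.
Legal moves for White: none.
Not in check and no legal moves → stalemate.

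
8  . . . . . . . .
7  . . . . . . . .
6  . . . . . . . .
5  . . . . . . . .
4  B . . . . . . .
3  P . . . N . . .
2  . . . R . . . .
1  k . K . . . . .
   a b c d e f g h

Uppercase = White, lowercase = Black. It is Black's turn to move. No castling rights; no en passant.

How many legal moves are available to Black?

Black to move; king on a1.
In check: no.
Legal moves: none.
Count: 0.

0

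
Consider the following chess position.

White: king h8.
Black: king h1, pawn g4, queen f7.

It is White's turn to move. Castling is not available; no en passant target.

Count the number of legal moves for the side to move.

0

White to move; king on h8.
In check: no.
Legal moves: none.
Count: 0.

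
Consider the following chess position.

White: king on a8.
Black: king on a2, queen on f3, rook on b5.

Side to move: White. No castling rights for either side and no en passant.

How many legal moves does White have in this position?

1

White to move; king on a8.
In check: yes, from the black queen on f3.
Legal moves: Ka7.
Count: 1.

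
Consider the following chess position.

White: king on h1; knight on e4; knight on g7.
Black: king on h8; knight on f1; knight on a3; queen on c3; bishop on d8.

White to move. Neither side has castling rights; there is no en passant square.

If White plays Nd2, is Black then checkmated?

After Nd2: black king on h8; in check: no.
Black is not in check, so this cannot be checkmate.

no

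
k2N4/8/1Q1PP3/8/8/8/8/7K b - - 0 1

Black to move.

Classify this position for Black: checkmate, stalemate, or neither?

stalemate

Black to move; black king on a8.
In check: no.
King squares — a7: attacked by Qb6; b7: attacked by Qb6; b8: attacked by Qb6.
Legal moves for Black: none.
Not in check and no legal moves → stalemate.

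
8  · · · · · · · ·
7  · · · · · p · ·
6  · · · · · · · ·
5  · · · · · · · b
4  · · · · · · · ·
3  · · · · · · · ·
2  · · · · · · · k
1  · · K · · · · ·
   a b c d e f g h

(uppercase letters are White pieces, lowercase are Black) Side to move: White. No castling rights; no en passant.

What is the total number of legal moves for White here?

4

White to move; king on c1.
In check: no.
Legal moves: Kd2, Kc2, Kb2, Kb1.
Count: 4.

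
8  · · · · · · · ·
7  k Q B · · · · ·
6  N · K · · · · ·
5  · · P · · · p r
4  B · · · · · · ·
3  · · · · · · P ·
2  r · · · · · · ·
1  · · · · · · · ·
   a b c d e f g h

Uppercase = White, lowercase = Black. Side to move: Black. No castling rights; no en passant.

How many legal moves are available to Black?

Black to move; king on a7.
In check: yes, from the white queen on b7.
Legal moves: none.
Count: 0.

0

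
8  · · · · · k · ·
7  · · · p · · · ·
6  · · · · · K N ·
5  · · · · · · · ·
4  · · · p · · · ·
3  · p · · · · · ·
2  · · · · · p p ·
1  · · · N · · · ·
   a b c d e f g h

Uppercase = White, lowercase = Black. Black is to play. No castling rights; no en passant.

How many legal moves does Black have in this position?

2

Black to move; king on f8.
In check: yes, from the white knight on g6.
Legal moves: Kg8, Ke8.
Count: 2.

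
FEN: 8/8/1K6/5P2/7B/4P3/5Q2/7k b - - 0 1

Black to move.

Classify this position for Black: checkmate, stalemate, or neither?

Black to move; black king on h1.
In check: no.
King squares — g1: attacked by Qf2; g2: attacked by Qf2; h2: attacked by Qf2.
Legal moves for Black: none.
Not in check and no legal moves → stalemate.

stalemate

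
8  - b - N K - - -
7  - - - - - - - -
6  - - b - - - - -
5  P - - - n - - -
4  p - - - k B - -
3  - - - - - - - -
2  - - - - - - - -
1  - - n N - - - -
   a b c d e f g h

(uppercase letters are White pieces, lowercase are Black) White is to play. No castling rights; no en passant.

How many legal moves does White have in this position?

White to move; king on e8.
In check: yes, from the black bishop on c6.
Legal moves: Kf8, Ke7, Nxc6.
Count: 3.

3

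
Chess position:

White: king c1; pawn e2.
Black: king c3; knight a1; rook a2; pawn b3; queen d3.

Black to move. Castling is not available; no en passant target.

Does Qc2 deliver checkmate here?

After Qc2: white king on c1; in check: yes, from the black queen on c2.
King squares — b1: attacked by Qc2; d1: attacked by Qc2; b2: attacked by Ra2; c2: attacked by Na1; d2: attacked by Qc2.
White has no legal moves → checkmate.

yes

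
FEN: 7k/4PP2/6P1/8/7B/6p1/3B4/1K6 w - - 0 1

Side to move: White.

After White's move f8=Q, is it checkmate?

yes

After f8=Q: black king on h8; in check: yes, from the white queen on f8.
King squares — g7: attacked by Qf8; h7: attacked by Pg6; g8: attacked by Qf8.
Black has no legal moves → checkmate.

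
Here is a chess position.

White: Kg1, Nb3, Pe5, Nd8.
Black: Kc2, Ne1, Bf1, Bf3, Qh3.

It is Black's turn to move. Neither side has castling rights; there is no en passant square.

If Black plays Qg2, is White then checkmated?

After Qg2: white king on g1; in check: yes, from the black queen on g2.
King squares — f1: attacked by Qg2; h1: attacked by Qg2; f2: attacked by Qg2; g2: attacked by Ne1; h2: attacked by Qg2.
White has no legal moves → checkmate.

yes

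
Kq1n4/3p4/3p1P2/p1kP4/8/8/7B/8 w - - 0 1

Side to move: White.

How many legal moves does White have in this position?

1

White to move; king on a8.
In check: yes, from the black queen on b8.
Legal moves: Kxb8.
Count: 1.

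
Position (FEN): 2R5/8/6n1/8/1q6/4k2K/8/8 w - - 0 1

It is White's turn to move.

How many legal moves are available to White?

White to move; king on h3.
In check: no.
Legal moves: Rh8, Rg8, Rf8, Re8+, Rd8, Rb8, Ra8, Rc7, Rc6, Rc5, Rc4, Rc3+, Rc2, Rc1, Kg3, Kh2, Kg2.
Count: 17.

17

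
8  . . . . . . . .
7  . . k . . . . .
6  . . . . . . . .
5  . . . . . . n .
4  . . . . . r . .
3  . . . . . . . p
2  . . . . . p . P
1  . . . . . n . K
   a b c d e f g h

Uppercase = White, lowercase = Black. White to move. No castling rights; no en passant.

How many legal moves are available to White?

White to move; king on h1.
In check: no.
Legal moves: none.
Count: 0.

0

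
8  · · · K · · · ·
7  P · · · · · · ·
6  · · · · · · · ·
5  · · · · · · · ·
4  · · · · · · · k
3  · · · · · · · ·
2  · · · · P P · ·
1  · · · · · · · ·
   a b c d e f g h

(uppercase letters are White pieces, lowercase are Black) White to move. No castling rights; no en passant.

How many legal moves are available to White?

White to move; king on d8.
In check: no.
Legal moves: Ke8, Kc8, Ke7, Kd7, Kc7, a8=Q, a8=R, a8=B, a8=N, f3, e3, f4, e4.
Count: 13.

13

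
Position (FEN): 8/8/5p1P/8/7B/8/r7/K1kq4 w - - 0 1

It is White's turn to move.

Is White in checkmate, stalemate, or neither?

neither

White to move; white king on a1.
In check: yes, from the black rook on a2.
King squares — b1: attacked by Kc1; a2: available; b2: attacked by Kc1.
Legal moves for White: Kxa2.
White is in check but has 1 legal move → neither.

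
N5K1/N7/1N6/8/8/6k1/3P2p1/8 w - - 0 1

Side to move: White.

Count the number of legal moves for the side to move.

16

White to move; king on g8.
In check: no.
Legal moves: Kh8, Kf8, Kh7, Kg7, Kf7, Nc7, Nac8, Nc6, Nb5, Nbc8, Nd7, Nd5, Nc4, Na4, d3, d4.
Count: 16.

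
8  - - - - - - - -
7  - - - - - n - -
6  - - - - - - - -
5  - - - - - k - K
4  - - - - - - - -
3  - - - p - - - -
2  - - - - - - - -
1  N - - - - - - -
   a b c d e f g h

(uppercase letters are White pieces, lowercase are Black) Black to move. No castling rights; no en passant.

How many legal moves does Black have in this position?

Black to move; king on f5.
In check: no.
Legal moves: Nh8, Nd8, Nh6, Nd6, Ng5, Ne5, Kf6, Ke6, Ke5, Kf4, Ke4, d2.
Count: 12.

12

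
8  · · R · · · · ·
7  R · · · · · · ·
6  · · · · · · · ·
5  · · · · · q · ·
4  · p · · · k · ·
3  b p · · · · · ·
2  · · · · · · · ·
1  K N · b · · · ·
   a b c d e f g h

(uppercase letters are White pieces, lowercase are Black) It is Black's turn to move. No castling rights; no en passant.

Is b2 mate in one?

no

After b2: white king on a1; in check: yes, from the black pawn on b2.
White has 1 legal reply: Ka2.
In check but a legal move exists → not checkmate.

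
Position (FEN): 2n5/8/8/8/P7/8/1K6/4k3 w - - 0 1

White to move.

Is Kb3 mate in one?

no

After Kb3: black king on e1; in check: no.
Black is not in check, so this cannot be checkmate.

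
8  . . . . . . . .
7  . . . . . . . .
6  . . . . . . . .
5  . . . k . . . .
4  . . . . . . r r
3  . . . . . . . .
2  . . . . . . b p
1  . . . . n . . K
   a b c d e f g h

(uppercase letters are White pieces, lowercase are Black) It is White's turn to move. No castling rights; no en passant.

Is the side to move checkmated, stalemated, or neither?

checkmate

White to move; white king on h1.
In check: yes, from the black bishop on g2.
King squares — g1: attacked by Ph2; g2: attacked by Ne1; h2: attacked by Rh4.
Legal moves for White: none.
In check with no legal moves → checkmate.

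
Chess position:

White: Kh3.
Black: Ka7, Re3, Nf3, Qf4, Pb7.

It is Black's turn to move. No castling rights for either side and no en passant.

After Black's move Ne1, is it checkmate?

yes

After Ne1: white king on h3; in check: yes, from the black rook on e3.
King squares — g2: attacked by Ne1; h2: attacked by Qf4; g3: attacked by Re3; g4: attacked by Qf4; h4: attacked by Qf4.
White has no legal moves → checkmate.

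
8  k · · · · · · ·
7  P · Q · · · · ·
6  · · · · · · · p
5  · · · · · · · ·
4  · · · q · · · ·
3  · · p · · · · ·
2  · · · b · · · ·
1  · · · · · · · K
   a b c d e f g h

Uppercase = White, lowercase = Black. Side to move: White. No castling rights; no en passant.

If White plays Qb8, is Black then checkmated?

After Qb8: black king on a8; in check: yes, from the white queen on b8.
King squares — a7: attacked by Qb8; b7: attacked by Qb8; b8: attacked by Pa7.
Black has no legal moves → checkmate.

yes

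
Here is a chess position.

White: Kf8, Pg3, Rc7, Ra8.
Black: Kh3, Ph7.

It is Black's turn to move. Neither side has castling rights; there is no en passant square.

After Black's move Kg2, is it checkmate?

After Kg2: white king on f8; in check: no.
White is not in check, so this cannot be checkmate.

no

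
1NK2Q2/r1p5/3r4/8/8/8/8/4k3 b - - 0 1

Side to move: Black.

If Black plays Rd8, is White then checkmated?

no

After Rd8: white king on c8; in check: yes, from the black rook on d8.
White has 2 legal replies: Kxd8, Qxd8.
In check but a legal move exists → not checkmate.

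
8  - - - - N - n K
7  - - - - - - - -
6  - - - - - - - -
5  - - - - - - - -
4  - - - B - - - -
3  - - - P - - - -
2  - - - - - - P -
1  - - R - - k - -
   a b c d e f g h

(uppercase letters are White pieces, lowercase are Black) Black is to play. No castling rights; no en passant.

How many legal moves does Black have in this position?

2

Black to move; king on f1.
In check: yes, from the white rook on c1.
Legal moves: Kxg2, Ke2.
Count: 2.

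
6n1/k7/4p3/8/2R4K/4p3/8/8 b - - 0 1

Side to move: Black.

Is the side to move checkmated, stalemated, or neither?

Black to move; black king on a7.
In check: no.
Legal moves for Black: Ne7, Nh6, Nf6, Kb8, Ka8, Kb7, Kb6, Ka6, e5, e2.
Black has 10 legal moves and is not in check → neither.

neither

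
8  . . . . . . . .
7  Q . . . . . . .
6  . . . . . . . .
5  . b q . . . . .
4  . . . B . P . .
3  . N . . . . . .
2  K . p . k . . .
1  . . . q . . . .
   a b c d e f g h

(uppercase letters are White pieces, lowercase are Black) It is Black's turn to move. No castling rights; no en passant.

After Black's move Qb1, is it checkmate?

yes

After Qb1: white king on a2; in check: yes, from the black queen on b1.
King squares — a1: attacked by Qb1; b1: attacked by Pc2; b2: attacked by Qb1; a3: attacked by Qc5; b3: own knight.
White has no legal moves → checkmate.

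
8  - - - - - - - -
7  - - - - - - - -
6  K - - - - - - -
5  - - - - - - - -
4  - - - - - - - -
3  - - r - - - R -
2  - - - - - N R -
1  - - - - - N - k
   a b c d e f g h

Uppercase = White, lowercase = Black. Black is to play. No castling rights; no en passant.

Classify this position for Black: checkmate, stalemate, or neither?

checkmate

Black to move; black king on h1.
In check: yes, from the white knight on f2.
King squares — g1: attacked by Rg2; g2: attacked by Rg3; h2: attacked by Nf1.
Legal moves for Black: none.
In check with no legal moves → checkmate.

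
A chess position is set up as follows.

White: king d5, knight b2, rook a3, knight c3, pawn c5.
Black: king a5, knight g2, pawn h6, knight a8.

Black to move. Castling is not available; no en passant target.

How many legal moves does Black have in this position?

1

Black to move; king on a5.
In check: yes, from the white rook on a3.
Legal moves: Kb4.
Count: 1.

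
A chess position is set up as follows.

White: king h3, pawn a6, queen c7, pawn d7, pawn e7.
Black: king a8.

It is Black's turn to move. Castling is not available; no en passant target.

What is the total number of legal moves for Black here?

0

Black to move; king on a8.
In check: no.
Legal moves: none.
Count: 0.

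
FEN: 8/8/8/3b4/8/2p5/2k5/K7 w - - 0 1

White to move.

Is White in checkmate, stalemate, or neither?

White to move; white king on a1.
In check: no.
King squares — b1: attacked by Kc2; a2: attacked by Bd5; b2: attacked by Kc2.
Legal moves for White: none.
Not in check and no legal moves → stalemate.

stalemate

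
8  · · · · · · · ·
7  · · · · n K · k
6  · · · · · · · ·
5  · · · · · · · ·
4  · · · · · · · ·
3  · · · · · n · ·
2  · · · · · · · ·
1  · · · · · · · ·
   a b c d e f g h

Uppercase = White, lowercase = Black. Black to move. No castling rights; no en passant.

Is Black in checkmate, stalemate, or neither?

neither

Black to move; black king on h7.
In check: no.
Legal moves for Black: Kh8, Kh6, Ng8, Nc8, Ng6, Nc6, Nf5, Nd5, Ng5+, Ne5+, Nh4, Nd4, Nh2, Nd2, Ng1, Ne1.
Black has 16 legal moves and is not in check → neither.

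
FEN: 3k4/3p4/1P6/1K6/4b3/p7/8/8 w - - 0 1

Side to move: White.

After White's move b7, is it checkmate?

no

After b7: black king on d8; in check: no.
Black is not in check, so this cannot be checkmate.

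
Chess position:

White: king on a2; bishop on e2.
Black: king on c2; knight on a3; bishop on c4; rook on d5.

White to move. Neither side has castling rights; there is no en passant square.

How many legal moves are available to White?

3

White to move; king on a2.
In check: yes, from the black bishop on c4.
Legal moves: Kxa3, Ka1, Bxc4.
Count: 3.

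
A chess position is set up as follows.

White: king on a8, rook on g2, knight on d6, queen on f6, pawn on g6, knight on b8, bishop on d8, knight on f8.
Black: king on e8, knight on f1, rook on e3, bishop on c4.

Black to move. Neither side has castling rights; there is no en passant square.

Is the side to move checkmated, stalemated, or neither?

checkmate

Black to move; black king on e8.
In check: yes, from the white knight on d6.
King squares — d7: attacked by Nb8; e7: attacked by Qf6; f7: attacked by Nd6; d8: attacked by Qf6; f8: attacked by Qf6.
Legal moves for Black: none.
In check with no legal moves → checkmate.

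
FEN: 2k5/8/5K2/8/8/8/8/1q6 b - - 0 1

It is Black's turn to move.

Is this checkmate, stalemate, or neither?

neither

Black to move; black king on c8.
In check: no.
Legal moves for Black include: Kd8, Kb8, Kd7, Kc7, Kb7, Qb8, Qh7, Qb7, Qg6+, Qb6+, Qf5+, Qb5, Qe4, Qb4, Qd3, Qb3, Qc2, Qb2+, ... (list truncated; more exist).
Black has legal moves and is not in check → neither.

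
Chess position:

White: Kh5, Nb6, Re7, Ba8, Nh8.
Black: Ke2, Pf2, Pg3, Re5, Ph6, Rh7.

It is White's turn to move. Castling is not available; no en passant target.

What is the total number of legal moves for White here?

4

White to move; king on h5.
In check: yes, from the black rook on e5.
Legal moves: Kg6, Kh4, Kg4, Rxe5+.
Count: 4.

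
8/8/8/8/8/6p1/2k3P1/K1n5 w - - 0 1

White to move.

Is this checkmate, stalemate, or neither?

White to move; white king on a1.
In check: no.
King squares — b1: attacked by Kc2; a2: attacked by Nc1; b2: attacked by Kc2.
Legal moves for White: none.
Not in check and no legal moves → stalemate.

stalemate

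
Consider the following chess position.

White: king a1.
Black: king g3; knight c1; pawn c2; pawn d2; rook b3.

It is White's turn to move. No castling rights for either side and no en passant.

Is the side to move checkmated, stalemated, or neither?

stalemate

White to move; white king on a1.
In check: no.
King squares — b1: attacked by Pc2; a2: attacked by Nc1; b2: attacked by Rb3.
Legal moves for White: none.
Not in check and no legal moves → stalemate.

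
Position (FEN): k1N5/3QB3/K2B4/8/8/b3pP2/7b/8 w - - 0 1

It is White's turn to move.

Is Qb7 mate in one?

yes

After Qb7: black king on a8; in check: yes, from the white queen on b7.
King squares — a7: attacked by Ka6; b7: attacked by Ka6; b8: attacked by Bd6.
Black has no legal moves → checkmate.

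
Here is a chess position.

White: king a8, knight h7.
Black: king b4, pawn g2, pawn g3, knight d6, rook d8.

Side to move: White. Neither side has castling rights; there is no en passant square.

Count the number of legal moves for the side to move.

1

White to move; king on a8.
In check: yes, from the black rook on d8.
Legal moves: Ka7.
Count: 1.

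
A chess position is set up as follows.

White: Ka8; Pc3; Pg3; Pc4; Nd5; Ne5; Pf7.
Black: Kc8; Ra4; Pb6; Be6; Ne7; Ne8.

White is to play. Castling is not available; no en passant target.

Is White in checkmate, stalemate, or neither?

White to move; white king on a8.
In check: yes, from the black rook on a4.
King squares — a7: attacked by Ra4; b7: attacked by Kc8; b8: attacked by Kc8.
Legal moves for White: none.
In check with no legal moves → checkmate.

checkmate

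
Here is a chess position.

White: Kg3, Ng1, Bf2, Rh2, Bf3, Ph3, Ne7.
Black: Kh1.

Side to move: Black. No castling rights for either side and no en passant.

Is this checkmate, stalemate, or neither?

Black to move; black king on h1.
In check: yes, from the white rook on h2 and the white bishop on f3.
King squares — g1: attacked by Bf2; g2: attacked by Rh2; h2: attacked by Kg3.
Legal moves for Black: none.
In check with no legal moves → checkmate.

checkmate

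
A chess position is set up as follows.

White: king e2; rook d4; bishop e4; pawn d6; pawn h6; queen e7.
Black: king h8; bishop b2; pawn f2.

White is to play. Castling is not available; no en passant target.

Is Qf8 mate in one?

yes

After Qf8: black king on h8; in check: yes, from the white queen on f8.
King squares — g7: attacked by Ph6; h7: attacked by Be4; g8: attacked by Qf8.
Black has no legal moves → checkmate.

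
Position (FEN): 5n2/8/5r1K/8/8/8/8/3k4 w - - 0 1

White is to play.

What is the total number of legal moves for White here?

White to move; king on h6.
In check: yes, from the black rook on f6.
Legal moves: Kg7, Kh5, Kg5.
Count: 3.

3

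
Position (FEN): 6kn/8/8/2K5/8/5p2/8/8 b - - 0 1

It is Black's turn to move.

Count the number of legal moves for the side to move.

7

Black to move; king on g8.
In check: no.
Legal moves: Nf7, Ng6, Kf8, Kh7, Kg7, Kf7, f2.
Count: 7.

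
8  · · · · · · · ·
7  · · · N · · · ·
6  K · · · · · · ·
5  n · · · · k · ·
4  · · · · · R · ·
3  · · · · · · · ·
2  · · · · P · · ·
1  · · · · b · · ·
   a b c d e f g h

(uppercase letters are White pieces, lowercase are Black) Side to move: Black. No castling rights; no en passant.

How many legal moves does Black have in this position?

Black to move; king on f5.
In check: yes, from the white rook on f4.
Legal moves: Kg6, Ke6, Kg5, Kxf4.
Count: 4.

4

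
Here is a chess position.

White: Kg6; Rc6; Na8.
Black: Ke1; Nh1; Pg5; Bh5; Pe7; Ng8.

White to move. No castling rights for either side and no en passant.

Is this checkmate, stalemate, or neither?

White to move; white king on g6.
In check: yes, from the black bishop on h5.
King squares — f5: available; g5: available; h5: available; f6: attacked by Pe7; h6: attacked by Ng8; f7: attacked by Bh5; g7: available; h7: available.
Legal moves for White: Kh7, Kg7, Kxh5, Kxg5, Kf5.
White is in check but has 5 legal moves → neither.

neither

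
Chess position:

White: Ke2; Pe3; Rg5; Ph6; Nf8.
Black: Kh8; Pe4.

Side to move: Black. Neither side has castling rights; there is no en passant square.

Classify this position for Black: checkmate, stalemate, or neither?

stalemate

Black to move; black king on h8.
In check: no.
King squares — g7: attacked by Rg5; h7: attacked by Nf8; g8: attacked by Rg5.
Legal moves for Black: none.
Not in check and no legal moves → stalemate.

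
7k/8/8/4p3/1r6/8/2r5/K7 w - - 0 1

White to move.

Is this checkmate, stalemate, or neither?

stalemate

White to move; white king on a1.
In check: no.
King squares — b1: attacked by Rb4; a2: attacked by Rc2; b2: attacked by Rc2.
Legal moves for White: none.
Not in check and no legal moves → stalemate.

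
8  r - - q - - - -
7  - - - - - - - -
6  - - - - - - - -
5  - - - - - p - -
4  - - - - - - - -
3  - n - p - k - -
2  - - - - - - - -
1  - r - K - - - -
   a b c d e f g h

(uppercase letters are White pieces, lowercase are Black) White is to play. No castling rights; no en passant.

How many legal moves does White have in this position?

White to move; king on d1.
In check: yes, from the black rook on b1.
Legal moves: none.
Count: 0.

0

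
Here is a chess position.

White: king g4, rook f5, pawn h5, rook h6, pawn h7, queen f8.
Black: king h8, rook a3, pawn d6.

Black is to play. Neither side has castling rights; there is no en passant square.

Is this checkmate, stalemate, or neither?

checkmate

Black to move; black king on h8.
In check: yes, from the white queen on f8.
King squares — g7: attacked by Qf8; h7: attacked by Rh6; g8: attacked by Ph7.
Legal moves for Black: none.
In check with no legal moves → checkmate.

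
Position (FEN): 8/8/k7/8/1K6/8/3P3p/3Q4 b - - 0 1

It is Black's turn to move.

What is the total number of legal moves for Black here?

Black to move; king on a6.
In check: no.
Legal moves: Kb7, Ka7, Kb6, h1=Q, h1=R, h1=B, h1=N.
Count: 7.

7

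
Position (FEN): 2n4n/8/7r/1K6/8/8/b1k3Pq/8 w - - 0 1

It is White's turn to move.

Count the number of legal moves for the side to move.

6

White to move; king on b5.
In check: no.
Legal moves: Kc5, Ka5, Kb4, Ka4, g3, g4.
Count: 6.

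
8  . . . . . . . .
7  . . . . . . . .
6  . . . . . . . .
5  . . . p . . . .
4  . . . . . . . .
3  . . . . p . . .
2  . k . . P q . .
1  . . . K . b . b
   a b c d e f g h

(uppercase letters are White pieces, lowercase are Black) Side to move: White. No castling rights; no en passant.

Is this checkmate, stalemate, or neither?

stalemate

White to move; white king on d1.
In check: no.
King squares — c1: attacked by Kb2; e1: attacked by Qf2; c2: attacked by Kb2; d2: attacked by Pe3; e2: own pawn.
Legal moves for White: none.
Not in check and no legal moves → stalemate.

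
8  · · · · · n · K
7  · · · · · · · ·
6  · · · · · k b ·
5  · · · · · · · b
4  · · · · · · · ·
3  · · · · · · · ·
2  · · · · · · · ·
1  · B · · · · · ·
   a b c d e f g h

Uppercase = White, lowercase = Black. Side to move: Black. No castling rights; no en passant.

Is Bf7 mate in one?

After Bf7: white king on h8; in check: no.
White is not in check, so this cannot be checkmate.

no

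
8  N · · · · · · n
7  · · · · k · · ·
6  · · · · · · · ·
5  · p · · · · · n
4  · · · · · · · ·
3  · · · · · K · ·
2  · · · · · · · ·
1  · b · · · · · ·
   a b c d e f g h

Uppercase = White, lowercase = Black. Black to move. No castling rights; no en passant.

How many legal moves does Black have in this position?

Black to move; king on e7.
In check: no.
Legal moves: Nf7, Ng6, Kf8, Ke8, Kd8, Kf7, Kd7, Kf6, Ke6, Kd6, Ng7, Nf6, Nf4, Ng3, Bh7, Bg6, Bf5, Be4+, Bd3, Bc2, Ba2, b4.
Count: 22.

22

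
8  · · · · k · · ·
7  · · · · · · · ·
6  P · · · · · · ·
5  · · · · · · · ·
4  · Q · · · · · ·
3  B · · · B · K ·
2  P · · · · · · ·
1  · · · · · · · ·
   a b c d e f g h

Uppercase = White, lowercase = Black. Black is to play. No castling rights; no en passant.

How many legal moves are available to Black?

Black to move; king on e8.
In check: no.
Legal moves: Kd8, Kf7, Kd7.
Count: 3.

3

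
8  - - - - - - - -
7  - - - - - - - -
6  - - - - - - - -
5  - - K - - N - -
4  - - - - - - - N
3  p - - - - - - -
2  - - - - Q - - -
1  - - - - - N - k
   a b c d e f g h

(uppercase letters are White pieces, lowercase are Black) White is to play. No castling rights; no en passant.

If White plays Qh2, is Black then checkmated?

After Qh2: black king on h1; in check: yes, from the white queen on h2.
King squares — g1: attacked by Qh2; g2: attacked by Qh2; h2: attacked by Nf1.
Black has no legal moves → checkmate.

yes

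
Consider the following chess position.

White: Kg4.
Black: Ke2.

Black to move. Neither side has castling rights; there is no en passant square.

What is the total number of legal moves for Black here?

Black to move; king on e2.
In check: no.
Legal moves: Ke3, Kd3, Kf2, Kd2, Kf1, Ke1, Kd1.
Count: 7.

7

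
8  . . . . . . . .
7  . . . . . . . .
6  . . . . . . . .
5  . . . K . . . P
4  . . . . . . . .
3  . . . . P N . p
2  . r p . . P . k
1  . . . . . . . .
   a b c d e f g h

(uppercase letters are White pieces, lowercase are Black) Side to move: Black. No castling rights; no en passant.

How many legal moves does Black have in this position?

2

Black to move; king on h2.
In check: yes, from the white knight on f3.
Legal moves: Kg2, Kh1.
Count: 2.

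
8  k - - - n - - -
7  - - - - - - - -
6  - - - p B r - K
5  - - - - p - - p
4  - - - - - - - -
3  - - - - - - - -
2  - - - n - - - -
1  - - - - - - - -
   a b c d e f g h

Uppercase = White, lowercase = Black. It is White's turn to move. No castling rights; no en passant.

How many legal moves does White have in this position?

3

White to move; king on h6.
In check: yes, from the black rook on f6.
Legal moves: Kh7, Kxh5, Kg5.
Count: 3.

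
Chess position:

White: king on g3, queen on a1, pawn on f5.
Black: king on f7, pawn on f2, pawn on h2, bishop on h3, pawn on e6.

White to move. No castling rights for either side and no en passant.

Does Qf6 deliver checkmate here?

no

After Qf6: black king on f7; in check: yes, from the white queen on f6.
Black has 3 legal replies: Kg8, Ke8, Kxf6.
In check but a legal move exists → not checkmate.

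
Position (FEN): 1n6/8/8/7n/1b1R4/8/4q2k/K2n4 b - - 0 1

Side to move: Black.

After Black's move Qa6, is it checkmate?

no

After Qa6: white king on a1; in check: yes, from the black queen on a6.
White has 1 legal reply: Kb1.
In check but a legal move exists → not checkmate.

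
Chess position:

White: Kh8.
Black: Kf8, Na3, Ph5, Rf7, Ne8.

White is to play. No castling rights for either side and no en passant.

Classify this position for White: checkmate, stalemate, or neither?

White to move; white king on h8.
In check: no.
King squares — g7: attacked by Rf7; h7: attacked by Rf7; g8: attacked by Kf8.
Legal moves for White: none.
Not in check and no legal moves → stalemate.

stalemate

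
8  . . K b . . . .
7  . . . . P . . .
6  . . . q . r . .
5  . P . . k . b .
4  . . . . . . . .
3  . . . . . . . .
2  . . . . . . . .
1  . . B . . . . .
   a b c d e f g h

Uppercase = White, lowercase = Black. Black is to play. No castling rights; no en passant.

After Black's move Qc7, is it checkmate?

After Qc7: white king on c8; in check: yes, from the black queen on c7.
King squares — b7: attacked by Qc7; c7: attacked by Bd8; d7: attacked by Qc7; b8: attacked by Qc7; d8: attacked by Qc7.
White has no legal moves → checkmate.

yes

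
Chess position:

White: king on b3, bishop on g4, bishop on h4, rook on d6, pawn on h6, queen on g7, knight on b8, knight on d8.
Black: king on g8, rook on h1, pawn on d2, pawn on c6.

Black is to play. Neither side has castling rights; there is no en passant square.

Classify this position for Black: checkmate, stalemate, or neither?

Black to move; black king on g8.
In check: yes, from the white queen on g7.
King squares — f7: attacked by Qg7; g7: attacked by Ph6; h7: attacked by Qg7; f8: attacked by Qg7; h8: attacked by Qg7.
Legal moves for Black: none.
In check with no legal moves → checkmate.

checkmate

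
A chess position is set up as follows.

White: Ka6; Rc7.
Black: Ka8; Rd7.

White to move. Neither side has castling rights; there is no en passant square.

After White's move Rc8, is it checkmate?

yes

After Rc8: black king on a8; in check: yes, from the white rook on c8.
King squares — a7: attacked by Ka6; b7: attacked by Ka6; b8: attacked by Rc8.
Black has no legal moves → checkmate.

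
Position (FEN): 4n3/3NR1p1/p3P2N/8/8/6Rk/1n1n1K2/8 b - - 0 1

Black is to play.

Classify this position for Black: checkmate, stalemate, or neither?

neither

Black to move; black king on h3.
In check: yes, from the white rook on g3.
King squares — g2: attacked by Kf2; h2: available; g3: attacked by Kf2; g4: attacked by Rg3; h4: available.
Legal moves for Black: Kh4, Kh2.
Black is in check but has 2 legal moves → neither.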